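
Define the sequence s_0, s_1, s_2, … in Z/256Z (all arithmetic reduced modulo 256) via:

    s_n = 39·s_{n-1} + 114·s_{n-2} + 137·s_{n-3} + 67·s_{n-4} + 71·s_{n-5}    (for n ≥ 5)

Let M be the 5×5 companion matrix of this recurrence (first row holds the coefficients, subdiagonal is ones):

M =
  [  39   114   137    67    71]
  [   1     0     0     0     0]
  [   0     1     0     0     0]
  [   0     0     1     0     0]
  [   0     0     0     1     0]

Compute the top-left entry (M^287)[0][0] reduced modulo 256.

97

(M^287)[0][0] is the top entry after applying M 287 times to the unit state (1, 0, 0, 0, 0). Equivalently it is h_{291} for the auxiliary sequence (h_n) obeying the same recurrence with h_4 = 1 and h_i = 0 for 0 ≤ i < 4:
h_5 = 39·1 + 114·0 + 137·0 + 67·0 + 71·0 = 39
h_6 = 39·39 + 114·1 + 137·0 + 67·0 + 71·0 = 99
h_7 = 39·99 + 114·39 + 137·1 + 67·0 + 71·0 = 252
h_8 = 39·252 + 114·99 + 137·39 + 67·1 + 71·0 = 156
h_9 = 39·156 + 114·252 + 137·99 + 67·39 + 71·1 = 115
h_10 = 39·115 + 114·156 + 137·252 + 67·99 + 71·39 = 147
Continuing the recurrence:
  h_11 = 128;  h_12 = 57;  h_13 = 183;  h_14 = 33;  h_15 = 75;  h_16 = 121
  h_17 = 50;  h_18 = 7;  h_19 = 222;  h_20 = 42;  h_21 = 166;  h_22 = 127
  h_23 = 202;  h_24 = 186;  h_25 = 89;  h_26 = 196;  h_27 = 31;  h_28 = 86
  h_29 = 173;  h_30 = 57;  h_31 = 56;  h_32 = 154;  h_33 = 8;  h_34 = 170
  h_35 = 87;  h_36 = 19;  h_37 = 107;  h_38 = 8;  h_39 = 244;  h_40 = 25
  h_41 = 5;  h_42 = 62;  h_43 = 33;  h_44 = 135;  h_45 = 175;  h_46 = 13
  h_47 = 253;  h_48 = 120;  h_49 = 37;  h_50 = 104;  h_51 = 92;  h_52 = 180
  h_53 = 3;  h_54 = 84;  h_55 = 98;  h_56 = 145;  h_57 = 100;  h_58 = 17
  h_59 = 170;  h_60 = 29;  h_61 = 155;  h_62 = 176;  h_63 = 144;  h_64 = 0
  h_65 = 236;  h_66 = 17;  h_67 = 47;  h_68 = 247;  h_69 = 108;  h_70 = 128
  h_71 = 203;  h_72 = 103;  h_73 = 92;  h_74 = 249;  h_75 = 167;  h_76 = 209
  h_77 = 27;  h_78 = 61;  h_79 = 238;  h_80 = 227;  h_81 = 62;  h_82 = 90
  h_83 = 2;  h_84 = 251;  h_85 = 122;  h_86 = 46;  h_87 = 37;  h_88 = 168
  h_89 = 59;  h_90 = 122;  h_91 = 53;  h_92 = 53;  h_93 = 0;  h_94 = 66
  h_95 = 32;  h_96 = 214;  h_97 = 223;  h_98 = 171;  h_99 = 143;  h_100 = 40
  h_101 = 0;  h_102 = 241;  h_103 = 249;  h_104 = 98;  h_105 = 225;  h_106 = 63
  h_107 = 63;  h_108 = 197;  h_109 = 217;  h_110 = 100;  h_111 = 65;  h_112 = 152
  h_113 = 12;  h_114 = 168;  h_115 = 7;  h_116 = 28;  h_117 = 150;  h_118 = 93
  h_119 = 96;  h_120 = 149;  h_121 = 62;  h_122 = 29;  h_123 = 175;  h_124 = 96
  h_125 = 160;  h_126 = 144;  h_127 = 104;  h_128 = 65;  h_129 = 199;  h_130 = 251
  h_131 = 204;  h_132 = 52;  h_133 = 51;  h_134 = 251;  h_135 = 200;  h_136 = 185
  h_137 = 87;  h_138 = 129;  h_139 = 91;  h_140 = 193;  h_141 = 10;  h_142 = 15
  h_143 = 158;  h_144 = 218;  h_145 = 190;  h_146 = 71;  h_147 = 154;  h_148 = 162
  h_149 = 113;  h_150 = 12;  h_151 = 215;  h_152 = 174;  h_153 = 45;  h_154 = 225
  h_155 = 8;  h_156 = 170;  h_157 = 232;  h_158 = 178;  h_159 = 231;  h_160 = 83
  h_161 = 163;  h_162 = 88;  h_163 = 60;  h_164 = 89;  h_165 = 13;  h_166 = 246
  h_167 = 1;  h_168 = 151;  h_169 = 47;  h_170 = 237;  h_171 = 85;  h_172 = 112
  h_173 = 237;  h_174 = 136;  h_175 = 44;  h_176 = 252;  h_177 = 219;  h_178 = 116
  h_179 = 74;  h_180 = 73;  h_181 = 92;  h_182 = 57;  h_183 = 66;  h_184 = 77
  h_185 = 243;  h_186 = 16;  h_187 = 240;  h_188 = 48;  h_189 = 180;  h_190 = 209
  h_191 = 239;  h_192 = 239;  h_193 = 28;  h_194 = 56;  h_195 = 107;  h_196 = 15
  h_197 = 132;  h_198 = 121;  h_199 = 199;  h_200 = 113;  h_201 = 75;  h_202 = 133
  h_203 = 198;  h_204 = 75;  h_205 = 190;  h_206 = 234;  h_207 = 26;  h_208 = 99
  h_209 = 106;  h_210 = 22;  h_211 = 61;  h_212 = 240;  h_213 = 179;  h_214 = 242
  h_215 = 21;  h_216 = 125;  h_217 = 80;  h_218 = 18;  h_219 = 224;  h_220 = 126
  h_221 = 47;  h_222 = 11;  h_223 = 167;  h_224 = 152;  h_225 = 168;  h_226 = 145
  h_227 = 1;  h_228 = 186;  h_229 = 129;  h_230 = 143;  h_231 = 63;  h_232 = 69
  h_233 = 113;  h_234 = 220;  h_235 = 233;  h_236 = 120;  h_237 = 124;  h_238 = 240
  h_239 = 255;  h_240 = 28;  h_241 = 254;  h_242 = 213;  h_243 = 216;  h_244 = 189
  h_245 = 54;  h_246 = 45;  h_247 = 167;  h_248 = 192;  h_249 = 64;  h_250 = 96
  h_251 = 16;  h_252 = 1;  h_253 = 167;  h_254 = 83;  h_255 = 92;  h_256 = 12
  h_257 = 51;  h_258 = 99;  h_259 = 80;  h_260 = 57;  h_261 = 247;  h_262 = 225
  h_263 = 43;  h_264 = 9;  h_265 = 98;  h_266 = 87;  h_267 = 94;  h_268 = 202
  h_269 = 86;  h_270 = 79;  h_271 = 42;  h_272 = 138;  h_273 = 137;  h_274 = 84
  h_275 = 143;  h_276 = 70;  h_277 = 109;  h_278 = 73;  h_279 = 216;  h_280 = 186
  h_281 = 136;  h_282 = 122;  h_283 = 119;  h_284 = 211;  h_285 = 155;  h_286 = 232
  h_287 = 68;  h_288 = 217;  h_289 = 149
h_290 = 39·149 + 114·217 + 137·68 + 67·232 + 71·155 = 110
h_291 = 39·110 + 114·149 + 137·217 + 67·68 + 71·232 = 97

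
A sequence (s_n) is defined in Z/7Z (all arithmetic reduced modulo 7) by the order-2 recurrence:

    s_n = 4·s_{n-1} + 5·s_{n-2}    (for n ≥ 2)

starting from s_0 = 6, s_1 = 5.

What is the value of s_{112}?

s_2 = 4·5 + 5·6 = 1
s_3 = 4·1 + 5·5 = 1
s_4 = 4·1 + 5·1 = 2
s_5 = 4·2 + 5·1 = 6
s_6 = 4·6 + 5·2 = 6
s_7 = 4·6 + 5·6 = 5
(s_6, s_7) = (6, 5) = (s_0, s_1), so the sequence has period 6.
112 ≡ 4 (mod 6), hence s_112 = s_4 = 2.

2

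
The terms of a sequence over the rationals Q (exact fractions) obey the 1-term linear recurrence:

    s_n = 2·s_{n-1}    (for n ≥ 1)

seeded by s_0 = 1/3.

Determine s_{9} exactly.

s_1 = 2·1/3 = 2/3
s_2 = 2·2/3 = 4/3
s_3 = 2·4/3 = 8/3
s_4 = 2·8/3 = 16/3
s_5 = 2·16/3 = 32/3
s_6 = 2·32/3 = 64/3
s_7 = 2·64/3 = 128/3
s_8 = 2·128/3 = 256/3
s_9 = 2·256/3 = 512/3

512/3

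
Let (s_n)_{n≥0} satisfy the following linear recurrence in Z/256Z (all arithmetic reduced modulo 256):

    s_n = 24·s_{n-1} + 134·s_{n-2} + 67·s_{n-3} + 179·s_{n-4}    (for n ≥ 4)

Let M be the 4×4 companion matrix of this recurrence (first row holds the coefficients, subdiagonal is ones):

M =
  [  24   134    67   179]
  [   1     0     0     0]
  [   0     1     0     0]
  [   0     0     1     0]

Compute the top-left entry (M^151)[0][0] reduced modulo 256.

232

(M^151)[0][0] is the top entry after applying M 151 times to the unit state (1, 0, 0, 0). Equivalently it is h_{154} for the auxiliary sequence (h_n) obeying the same recurrence with h_3 = 1 and h_i = 0 for 0 ≤ i < 3:
h_4 = 24·1 + 134·0 + 67·0 + 179·0 = 24
h_5 = 24·24 + 134·1 + 67·0 + 179·0 = 198
h_6 = 24·198 + 134·24 + 67·1 + 179·0 = 99
h_7 = 24·99 + 134·198 + 67·24 + 179·1 = 231
h_8 = 24·231 + 134·99 + 67·198 + 179·24 = 20
h_9 = 24·20 + 134·231 + 67·99 + 179·198 = 37
Continuing the recurrence:
  h_10 = 158;  h_11 = 239;  h_12 = 199;  h_13 = 251;  h_14 = 185;  h_15 = 236
  h_16 = 204;  h_17 = 148;  h_18 = 199;  h_19 = 136;  h_20 = 74;  h_21 = 177
  h_22 = 17;  h_23 = 180;  h_24 = 215;  h_25 = 150;  h_26 = 153;  h_27 = 253
  h_28 = 101;  h_29 = 211;  h_30 = 216;  h_31 = 8;  h_32 = 168;  h_33 = 1
  h_34 = 40;  h_35 = 214;  h_36 = 187;  h_37 = 183;  h_38 = 4;  h_39 = 189
  h_40 = 118;  h_41 = 255;  h_42 = 239;  h_43 = 235;  h_44 = 97;  h_45 = 244
  h_46 = 68;  h_47 = 204;  h_48 = 103;  h_49 = 216;  h_50 = 26;  h_51 = 25
  h_52 = 129;  h_53 = 4;  h_54 = 159;  h_55 = 62;  h_56 = 73;  h_57 = 181
  h_58 = 149;  h_59 = 43;  h_60 = 112;  h_61 = 144;  h_62 = 144;  h_63 = 65
  h_64 = 120;  h_65 = 166;  h_66 = 19;  h_67 = 135;  h_68 = 244;  h_69 = 149
  h_70 = 78;  h_71 = 143;  h_72 = 215;  h_73 = 155;  h_74 = 9;  h_75 = 60
  h_76 = 60;  h_77 = 196;  h_78 = 199;  h_79 = 232;  h_80 = 42;  h_81 = 129
  h_82 = 241;  h_83 = 84;  h_84 = 39;  h_85 = 230;  h_86 = 121;  h_87 = 173
  h_88 = 5;  h_89 = 131;  h_90 = 200;  h_91 = 152;  h_92 = 184;  h_93 = 193
  h_94 = 8;  h_95 = 54;  h_96 = 107;  h_97 = 87;  h_98 = 228;  h_99 = 173
  h_100 = 38;  h_101 = 159;  h_102 = 127;  h_103 = 11;  h_104 = 177;  h_105 = 196
  h_106 = 180;  h_107 = 124;  h_108 = 231;  h_109 = 184;  h_110 = 122;  h_111 = 233
  h_112 = 97;  h_113 = 164;  h_114 = 111;  h_115 = 142;  h_116 = 41;  h_117 = 229
  h_118 = 181;  h_119 = 219;  h_120 = 224;  h_121 = 32;  h_122 = 32;  h_123 = 129
  h_124 = 216;  h_125 = 134;  h_126 = 195;  h_127 = 39;  h_128 = 212;  h_129 = 5
  h_130 = 254;  h_131 = 47;  h_132 = 231;  h_133 = 59;  h_134 = 89;  h_135 = 140
  h_136 = 172;  h_137 = 244;  h_138 = 199;  h_139 = 72;  h_140 = 10;  h_141 = 81
  h_142 = 209;  h_143 = 244;  h_144 = 119;  h_145 = 54;  h_146 = 89;  h_147 = 93
  h_148 = 165;  h_149 = 51;  h_150 = 184;  h_151 = 40;  h_152 = 200
h_153 = 24·200 + 134·40 + 67·184 + 179·51 = 129
h_154 = 24·129 + 134·200 + 67·40 + 179·184 = 232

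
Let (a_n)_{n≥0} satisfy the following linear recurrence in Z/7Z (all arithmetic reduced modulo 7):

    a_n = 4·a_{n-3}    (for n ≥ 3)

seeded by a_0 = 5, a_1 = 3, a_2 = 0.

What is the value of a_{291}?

6

a_3 = 0·0 + 0·3 + 4·5 = 6
a_4 = 0·6 + 0·0 + 4·3 = 5
a_5 = 0·5 + 0·6 + 4·0 = 0
a_6 = 0·0 + 0·5 + 4·6 = 3
a_7 = 0·3 + 0·0 + 4·5 = 6
a_8 = 0·6 + 0·3 + 4·0 = 0
a_9 = 0·0 + 0·6 + 4·3 = 5
a_10 = 0·5 + 0·0 + 4·6 = 3
a_11 = 0·3 + 0·5 + 4·0 = 0
(a_9, a_10, a_11) = (5, 3, 0) = (a_0, a_1, a_2), so the sequence has period 9.
291 ≡ 3 (mod 9), hence a_291 = a_3 = 6.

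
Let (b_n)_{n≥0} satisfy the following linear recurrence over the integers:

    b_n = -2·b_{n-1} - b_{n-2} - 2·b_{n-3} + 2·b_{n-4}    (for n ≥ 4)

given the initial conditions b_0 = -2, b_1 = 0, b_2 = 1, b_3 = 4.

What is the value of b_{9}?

b_4 = -2·4 + -1·1 + -2·0 + 2·-2 = -13
b_5 = -2·-13 + -1·4 + -2·1 + 2·0 = 20
b_6 = -2·20 + -1·-13 + -2·4 + 2·1 = -33
b_7 = -2·-33 + -1·20 + -2·-13 + 2·4 = 80
b_8 = -2·80 + -1·-33 + -2·20 + 2·-13 = -193
b_9 = -2·-193 + -1·80 + -2·-33 + 2·20 = 412

412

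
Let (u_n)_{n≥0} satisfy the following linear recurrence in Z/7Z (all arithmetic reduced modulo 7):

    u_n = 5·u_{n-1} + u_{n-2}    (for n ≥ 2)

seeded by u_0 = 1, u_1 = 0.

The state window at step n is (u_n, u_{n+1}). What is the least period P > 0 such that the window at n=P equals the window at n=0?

n=0: window = (1, 0)
n=1: window = (0, 1)
n=2: window = (1, 5)
n=3: window = (5, 5)
n=4: window = (5, 2)
n=5: window = (2, 1)
n=6: window = (1, 0)
window at n=6 equals window at n=0 → period = 6

6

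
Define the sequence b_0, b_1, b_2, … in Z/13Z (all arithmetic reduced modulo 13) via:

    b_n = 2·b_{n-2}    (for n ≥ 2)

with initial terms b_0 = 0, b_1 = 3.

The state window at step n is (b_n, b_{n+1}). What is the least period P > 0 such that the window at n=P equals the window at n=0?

24

n=0: window = (0, 3)
n=1: window = (3, 0)
n=2: window = (0, 6)
n=3: window = (6, 0)
n=4: window = (0, 12)
n=5: window = (12, 0)
n=6: window = (0, 11)
n=7: window = (11, 0)
n=8: window = (0, 9)
n=9: window = (9, 0)
n=10: window = (0, 5)
n=11: window = (5, 0)
n=12: window = (0, 10)
n=13: window = (10, 0)
n=14: window = (0, 7)
n=15: window = (7, 0)
n=16: window = (0, 1)
n=17: window = (1, 0)
n=18: window = (0, 2)
n=19: window = (2, 0)
n=20: window = (0, 4)
n=21: window = (4, 0)
n=22: window = (0, 8)
n=23: window = (8, 0)
n=24: window = (0, 3)
window at n=24 equals window at n=0 → period = 24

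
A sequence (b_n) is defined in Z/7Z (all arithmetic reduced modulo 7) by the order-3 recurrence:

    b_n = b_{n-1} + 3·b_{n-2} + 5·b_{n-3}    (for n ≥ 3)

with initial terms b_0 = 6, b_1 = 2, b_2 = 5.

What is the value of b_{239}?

4

b_3 = 1·5 + 3·2 + 5·6 = 6
b_4 = 1·6 + 3·5 + 5·2 = 3
b_5 = 1·3 + 3·6 + 5·5 = 4
b_6 = 1·4 + 3·3 + 5·6 = 1
b_7 = 1·1 + 3·4 + 5·3 = 0
b_8 = 1·0 + 3·1 + 5·4 = 2
b_9 = 1·2 + 3·0 + 5·1 = 0
b_10 = 1·0 + 3·2 + 5·0 = 6
b_11 = 1·6 + 3·0 + 5·2 = 2
b_12 = 1·2 + 3·6 + 5·0 = 6
b_13 = 1·6 + 3·2 + 5·6 = 0
b_14 = 1·0 + 3·6 + 5·2 = 0
b_15 = 1·0 + 3·0 + 5·6 = 2
b_16 = 1·2 + 3·0 + 5·0 = 2
b_17 = 1·2 + 3·2 + 5·0 = 1
b_18 = 1·1 + 3·2 + 5·2 = 3
b_19 = 1·3 + 3·1 + 5·2 = 2
b_20 = 1·2 + 3·3 + 5·1 = 2
b_21 = 1·2 + 3·2 + 5·3 = 2
b_22 = 1·2 + 3·2 + 5·2 = 4
b_23 = 1·4 + 3·2 + 5·2 = 6
b_24 = 1·6 + 3·4 + 5·2 = 0
b_25 = 1·0 + 3·6 + 5·4 = 3
b_26 = 1·3 + 3·0 + 5·6 = 5
b_27 = 1·5 + 3·3 + 5·0 = 0
b_28 = 1·0 + 3·5 + 5·3 = 2
b_29 = 1·2 + 3·0 + 5·5 = 6
b_30 = 1·6 + 3·2 + 5·0 = 5
b_31 = 1·5 + 3·6 + 5·2 = 5
b_32 = 1·5 + 3·5 + 5·6 = 1
b_33 = 1·1 + 3·5 + 5·5 = 6
b_34 = 1·6 + 3·1 + 5·5 = 6
b_35 = 1·6 + 3·6 + 5·1 = 1
b_36 = 1·1 + 3·6 + 5·6 = 0
b_37 = 1·0 + 3·1 + 5·6 = 5
b_38 = 1·5 + 3·0 + 5·1 = 3
b_39 = 1·3 + 3·5 + 5·0 = 4
b_40 = 1·4 + 3·3 + 5·5 = 3
b_41 = 1·3 + 3·4 + 5·3 = 2
b_42 = 1·2 + 3·3 + 5·4 = 3
b_43 = 1·3 + 3·2 + 5·3 = 3
b_44 = 1·3 + 3·3 + 5·2 = 1
b_45 = 1·1 + 3·3 + 5·3 = 4
b_46 = 1·4 + 3·1 + 5·3 = 1
b_47 = 1·1 + 3·4 + 5·1 = 4
b_48 = 1·4 + 3·1 + 5·4 = 6
b_49 = 1·6 + 3·4 + 5·1 = 2
b_50 = 1·2 + 3·6 + 5·4 = 5
(b_48, b_49, b_50) = (6, 2, 5) = (b_0, b_1, b_2), so the sequence has period 48.
239 ≡ 47 (mod 48), hence b_239 = b_47 = 4.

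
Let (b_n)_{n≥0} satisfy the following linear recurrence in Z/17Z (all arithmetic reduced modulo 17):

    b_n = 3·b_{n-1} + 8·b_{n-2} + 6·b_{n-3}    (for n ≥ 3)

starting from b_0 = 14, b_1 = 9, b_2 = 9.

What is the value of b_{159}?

0

b_3 = 3·9 + 8·9 + 6·14 = 13
b_4 = 3·13 + 8·9 + 6·9 = 12
b_5 = 3·12 + 8·13 + 6·9 = 7
b_6 = 3·7 + 8·12 + 6·13 = 8
b_7 = 3·8 + 8·7 + 6·12 = 16
b_8 = 3·16 + 8·8 + 6·7 = 1
Continuing the recurrence:
  b_9 = 9;  b_10 = 12;  b_11 = 12;  b_12 = 16;  b_13 = 12;  b_14 = 15
  b_15 = 16;  b_16 = 2;  b_17 = 3;  b_18 = 2;  b_19 = 8;  b_20 = 7
  b_21 = 12;  b_22 = 4;  b_23 = 14;  b_24 = 10;  b_25 = 13;  b_26 = 16
  b_27 = 8;  b_28 = 9;  b_29 = 0;  b_30 = 1;  b_31 = 6;  b_32 = 9
  b_33 = 13;  b_34 = 11;  b_35 = 4;  b_36 = 8;  b_37 = 3;  b_38 = 12
  b_39 = 6;  b_40 = 13;  b_41 = 6;  b_42 = 5;  b_43 = 5;  b_44 = 6
  b_45 = 3;  b_46 = 2;  b_47 = 15;  b_48 = 11;  b_49 = 12;  b_50 = 10
  b_51 = 5;  b_52 = 14;  b_53 = 6;  b_54 = 7;  b_55 = 0;  b_56 = 7
  b_57 = 12;  b_58 = 7;  b_59 = 6;  b_60 = 10;  b_61 = 1;  b_62 = 0
  b_63 = 0;  b_64 = 6;  b_65 = 1;  b_66 = 0;  b_67 = 10;  b_68 = 2
  b_69 = 1;  b_70 = 11;  b_71 = 2;  b_72 = 15;  b_73 = 8;  b_74 = 3
  b_75 = 10;  b_76 = 0;  b_77 = 13;  b_78 = 14;  b_79 = 10;  b_80 = 16
  b_81 = 8;  b_82 = 8;  b_83 = 14;  b_84 = 1;  b_85 = 10;  b_86 = 3
  b_87 = 10;  b_88 = 12;  b_89 = 15;  b_90 = 14;  b_91 = 13;  b_92 = 3
  b_93 = 10;  b_94 = 13;  b_95 = 1;  b_96 = 14;  b_97 = 9;  b_98 = 9
  b_99 = 13;  b_100 = 12;  b_101 = 7;  b_102 = 8;  b_103 = 16;  b_104 = 1
  b_105 = 9;  b_106 = 12;  b_107 = 12;  b_108 = 16;  b_109 = 12;  b_110 = 15
  b_111 = 16;  b_112 = 2;  b_113 = 3;  b_114 = 2;  b_115 = 8;  b_116 = 7
  b_117 = 12;  b_118 = 4;  b_119 = 14;  b_120 = 10;  b_121 = 13;  b_122 = 16
  b_123 = 8;  b_124 = 9;  b_125 = 0;  b_126 = 1;  b_127 = 6;  b_128 = 9
  b_129 = 13;  b_130 = 11;  b_131 = 4;  b_132 = 8;  b_133 = 3;  b_134 = 12
  b_135 = 6;  b_136 = 13;  b_137 = 6;  b_138 = 5;  b_139 = 5;  b_140 = 6
  b_141 = 3;  b_142 = 2;  b_143 = 15;  b_144 = 11;  b_145 = 12;  b_146 = 10
  b_147 = 5;  b_148 = 14;  b_149 = 6;  b_150 = 7;  b_151 = 0;  b_152 = 7
  b_153 = 12;  b_154 = 7;  b_155 = 6;  b_156 = 10;  b_157 = 1
b_158 = 3·1 + 8·10 + 6·6 = 0
b_159 = 3·0 + 8·1 + 6·10 = 0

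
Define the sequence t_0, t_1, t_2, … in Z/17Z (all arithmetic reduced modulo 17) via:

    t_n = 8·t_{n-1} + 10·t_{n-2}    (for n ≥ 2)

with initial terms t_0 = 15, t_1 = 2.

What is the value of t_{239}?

t_2 = 8·2 + 10·15 = 13
t_3 = 8·13 + 10·2 = 5
t_4 = 8·5 + 10·13 = 0
t_5 = 8·0 + 10·5 = 16
t_6 = 8·16 + 10·0 = 9
t_7 = 8·9 + 10·16 = 11
t_8 = 8·11 + 10·9 = 8
t_9 = 8·8 + 10·11 = 4
t_10 = 8·4 + 10·8 = 10
t_11 = 8·10 + 10·4 = 1
t_12 = 8·1 + 10·10 = 6
t_13 = 8·6 + 10·1 = 7
t_14 = 8·7 + 10·6 = 14
t_15 = 8·14 + 10·7 = 12
t_16 = 8·12 + 10·14 = 15
t_17 = 8·15 + 10·12 = 2
(t_16, t_17) = (15, 2) = (t_0, t_1), so the sequence has period 16.
239 ≡ 15 (mod 16), hence t_239 = t_15 = 12.

12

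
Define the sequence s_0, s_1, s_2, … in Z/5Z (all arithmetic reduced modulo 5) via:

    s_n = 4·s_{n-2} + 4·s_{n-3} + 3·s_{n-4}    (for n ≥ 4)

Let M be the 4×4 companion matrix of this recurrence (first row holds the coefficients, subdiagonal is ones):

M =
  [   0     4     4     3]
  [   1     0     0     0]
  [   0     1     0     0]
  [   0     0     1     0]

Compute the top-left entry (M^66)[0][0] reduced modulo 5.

(M^66)[0][0] is the top entry after applying M 66 times to the unit state (1, 0, 0, 0). Equivalently it is h_{69} for the auxiliary sequence (h_n) obeying the same recurrence with h_3 = 1 and h_i = 0 for 0 ≤ i < 3:
h_4 = 0·1 + 4·0 + 4·0 + 3·0 = 0
h_5 = 0·0 + 4·1 + 4·0 + 3·0 = 4
h_6 = 0·4 + 4·0 + 4·1 + 3·0 = 4
h_7 = 0·4 + 4·4 + 4·0 + 3·1 = 4
h_8 = 0·4 + 4·4 + 4·4 + 3·0 = 2
h_9 = 0·2 + 4·4 + 4·4 + 3·4 = 4
h_10 = 0·4 + 4·2 + 4·4 + 3·4 = 1
h_11 = 0·1 + 4·4 + 4·2 + 3·4 = 1
h_12 = 0·1 + 4·1 + 4·4 + 3·2 = 1
h_13 = 0·1 + 4·1 + 4·1 + 3·4 = 0
h_14 = 0·0 + 4·1 + 4·1 + 3·1 = 1
h_15 = 0·1 + 4·0 + 4·1 + 3·1 = 2
h_16 = 0·2 + 4·1 + 4·0 + 3·1 = 2
h_17 = 0·2 + 4·2 + 4·1 + 3·0 = 2
h_18 = 0·2 + 4·2 + 4·2 + 3·1 = 4
h_19 = 0·4 + 4·2 + 4·2 + 3·2 = 2
h_20 = 0·2 + 4·4 + 4·2 + 3·2 = 0
h_21 = 0·0 + 4·2 + 4·4 + 3·2 = 0
h_22 = 0·0 + 4·0 + 4·2 + 3·4 = 0
h_23 = 0·0 + 4·0 + 4·0 + 3·2 = 1
(h_20, h_21, h_22, h_23) = (0, 0, 0, 1) = (h_0, h_1, h_2, h_3), so the sequence has period 20.
69 ≡ 9 (mod 20), hence h_69 = h_9 = 4.

4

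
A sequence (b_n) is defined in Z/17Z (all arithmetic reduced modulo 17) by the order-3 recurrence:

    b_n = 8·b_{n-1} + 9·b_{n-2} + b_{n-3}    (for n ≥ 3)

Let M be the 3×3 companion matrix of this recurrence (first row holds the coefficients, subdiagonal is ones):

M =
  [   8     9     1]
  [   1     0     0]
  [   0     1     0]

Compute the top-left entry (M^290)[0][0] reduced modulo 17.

(M^290)[0][0] is the top entry after applying M 290 times to the unit state (1, 0, 0). Equivalently it is h_{292} for the auxiliary sequence (h_n) obeying the same recurrence with h_2 = 1 and h_i = 0 for 0 ≤ i < 2:
h_3 = 8·1 + 9·0 + 1·0 = 8
h_4 = 8·8 + 9·1 + 1·0 = 5
h_5 = 8·5 + 9·8 + 1·1 = 11
h_6 = 8·11 + 9·5 + 1·8 = 5
h_7 = 8·5 + 9·11 + 1·5 = 8
h_8 = 8·8 + 9·5 + 1·11 = 1
h_9 = 8·1 + 9·8 + 1·5 = 0
h_10 = 8·0 + 9·1 + 1·8 = 0
h_11 = 8·0 + 9·0 + 1·1 = 1
(h_9, h_10, h_11) = (0, 0, 1) = (h_0, h_1, h_2), so the sequence has period 9.
292 ≡ 4 (mod 9), hence h_292 = h_4 = 5.

5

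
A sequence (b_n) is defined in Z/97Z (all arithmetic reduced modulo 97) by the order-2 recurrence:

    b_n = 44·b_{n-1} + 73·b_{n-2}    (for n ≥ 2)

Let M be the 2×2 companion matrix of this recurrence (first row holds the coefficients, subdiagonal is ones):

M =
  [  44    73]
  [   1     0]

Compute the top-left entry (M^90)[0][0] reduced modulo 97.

(M^90)[0][0] is the top entry after applying M 90 times to the unit state (1, 0). Equivalently it is h_{91} for the auxiliary sequence (h_n) obeying the same recurrence with h_1 = 1 and h_i = 0 for 0 ≤ i < 1:
h_2 = 44·1 + 73·0 = 44
h_3 = 44·44 + 73·1 = 69
h_4 = 44·69 + 73·44 = 40
h_5 = 44·40 + 73·69 = 7
h_6 = 44·7 + 73·40 = 27
h_7 = 44·27 + 73·7 = 50
h_8 = 44·50 + 73·27 = 0
h_9 = 44·0 + 73·50 = 61
h_10 = 44·61 + 73·0 = 65
h_11 = 44·65 + 73·61 = 38
h_12 = 44·38 + 73·65 = 15
h_13 = 44·15 + 73·38 = 39
h_14 = 44·39 + 73·15 = 95
h_15 = 44·95 + 73·39 = 43
h_16 = 44·43 + 73·95 = 0
h_17 = 44·0 + 73·43 = 35
h_18 = 44·35 + 73·0 = 85
h_19 = 44·85 + 73·35 = 87
h_20 = 44·87 + 73·85 = 42
h_21 = 44·42 + 73·87 = 51
h_22 = 44·51 + 73·42 = 72
h_23 = 44·72 + 73·51 = 4
h_24 = 44·4 + 73·72 = 0
h_25 = 44·0 + 73·4 = 1
(h_24, h_25) = (0, 1) = (h_0, h_1), so the sequence has period 24.
91 ≡ 19 (mod 24), hence h_91 = h_19 = 87.

87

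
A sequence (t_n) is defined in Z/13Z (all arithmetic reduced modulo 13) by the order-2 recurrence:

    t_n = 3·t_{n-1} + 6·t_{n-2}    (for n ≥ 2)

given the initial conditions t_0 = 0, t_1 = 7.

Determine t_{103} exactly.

5

t_2 = 3·7 + 6·0 = 8
t_3 = 3·8 + 6·7 = 1
t_4 = 3·1 + 6·8 = 12
t_5 = 3·12 + 6·1 = 3
t_6 = 3·3 + 6·12 = 3
t_7 = 3·3 + 6·3 = 1
t_8 = 3·1 + 6·3 = 8
t_9 = 3·8 + 6·1 = 4
t_10 = 3·4 + 6·8 = 8
t_11 = 3·8 + 6·4 = 9
t_12 = 3·9 + 6·8 = 10
t_13 = 3·10 + 6·9 = 6
t_14 = 3·6 + 6·10 = 0
t_15 = 3·0 + 6·6 = 10
t_16 = 3·10 + 6·0 = 4
t_17 = 3·4 + 6·10 = 7
t_18 = 3·7 + 6·4 = 6
t_19 = 3·6 + 6·7 = 8
t_20 = 3·8 + 6·6 = 8
t_21 = 3·8 + 6·8 = 7
t_22 = 3·7 + 6·8 = 4
t_23 = 3·4 + 6·7 = 2
t_24 = 3·2 + 6·4 = 4
t_25 = 3·4 + 6·2 = 11
t_26 = 3·11 + 6·4 = 5
t_27 = 3·5 + 6·11 = 3
t_28 = 3·3 + 6·5 = 0
t_29 = 3·0 + 6·3 = 5
t_30 = 3·5 + 6·0 = 2
t_31 = 3·2 + 6·5 = 10
t_32 = 3·10 + 6·2 = 3
t_33 = 3·3 + 6·10 = 4
t_34 = 3·4 + 6·3 = 4
t_35 = 3·4 + 6·4 = 10
t_36 = 3·10 + 6·4 = 2
t_37 = 3·2 + 6·10 = 1
t_38 = 3·1 + 6·2 = 2
t_39 = 3·2 + 6·1 = 12
t_40 = 3·12 + 6·2 = 9
t_41 = 3·9 + 6·12 = 8
t_42 = 3·8 + 6·9 = 0
t_43 = 3·0 + 6·8 = 9
t_44 = 3·9 + 6·0 = 1
t_45 = 3·1 + 6·9 = 5
t_46 = 3·5 + 6·1 = 8
t_47 = 3·8 + 6·5 = 2
t_48 = 3·2 + 6·8 = 2
t_49 = 3·2 + 6·2 = 5
t_50 = 3·5 + 6·2 = 1
t_51 = 3·1 + 6·5 = 7
t_52 = 3·7 + 6·1 = 1
t_53 = 3·1 + 6·7 = 6
t_54 = 3·6 + 6·1 = 11
t_55 = 3·11 + 6·6 = 4
t_56 = 3·4 + 6·11 = 0
t_57 = 3·0 + 6·4 = 11
t_58 = 3·11 + 6·0 = 7
t_59 = 3·7 + 6·11 = 9
t_60 = 3·9 + 6·7 = 4
t_61 = 3·4 + 6·9 = 1
t_62 = 3·1 + 6·4 = 1
t_63 = 3·1 + 6·1 = 9
t_64 = 3·9 + 6·1 = 7
t_65 = 3·7 + 6·9 = 10
t_66 = 3·10 + 6·7 = 7
t_67 = 3·7 + 6·10 = 3
t_68 = 3·3 + 6·7 = 12
t_69 = 3·12 + 6·3 = 2
t_70 = 3·2 + 6·12 = 0
t_71 = 3·0 + 6·2 = 12
t_72 = 3·12 + 6·0 = 10
t_73 = 3·10 + 6·12 = 11
t_74 = 3·11 + 6·10 = 2
t_75 = 3·2 + 6·11 = 7
t_76 = 3·7 + 6·2 = 7
t_77 = 3·7 + 6·7 = 11
t_78 = 3·11 + 6·7 = 10
t_79 = 3·10 + 6·11 = 5
t_80 = 3·5 + 6·10 = 10
t_81 = 3·10 + 6·5 = 8
t_82 = 3·8 + 6·10 = 6
t_83 = 3·6 + 6·8 = 1
t_84 = 3·1 + 6·6 = 0
t_85 = 3·0 + 6·1 = 6
t_86 = 3·6 + 6·0 = 5
t_87 = 3·5 + 6·6 = 12
t_88 = 3·12 + 6·5 = 1
t_89 = 3·1 + 6·12 = 10
t_90 = 3·10 + 6·1 = 10
t_91 = 3·10 + 6·10 = 12
t_92 = 3·12 + 6·10 = 5
t_93 = 3·5 + 6·12 = 9
t_94 = 3·9 + 6·5 = 5
t_95 = 3·5 + 6·9 = 4
t_96 = 3·4 + 6·5 = 3
t_97 = 3·3 + 6·4 = 7
t_98 = 3·7 + 6·3 = 0
t_99 = 3·0 + 6·7 = 3
t_100 = 3·3 + 6·0 = 9
t_101 = 3·9 + 6·3 = 6
t_102 = 3·6 + 6·9 = 7
t_103 = 3·7 + 6·6 = 5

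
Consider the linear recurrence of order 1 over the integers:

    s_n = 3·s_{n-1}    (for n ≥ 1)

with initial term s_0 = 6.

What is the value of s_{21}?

62762119218

s_1 = 3·6 = 18
s_2 = 3·18 = 54
s_3 = 3·54 = 162
s_4 = 3·162 = 486
s_5 = 3·486 = 1458
s_6 = 3·1458 = 4374
s_7 = 3·4374 = 13122
s_8 = 3·13122 = 39366
s_9 = 3·39366 = 118098
s_10 = 3·118098 = 354294
s_11 = 3·354294 = 1062882
s_12 = 3·1062882 = 3188646
s_13 = 3·3188646 = 9565938
s_14 = 3·9565938 = 28697814
s_15 = 3·28697814 = 86093442
s_16 = 3·86093442 = 258280326
s_17 = 3·258280326 = 774840978
s_18 = 3·774840978 = 2324522934
s_19 = 3·2324522934 = 6973568802
s_20 = 3·6973568802 = 20920706406
s_21 = 3·20920706406 = 62762119218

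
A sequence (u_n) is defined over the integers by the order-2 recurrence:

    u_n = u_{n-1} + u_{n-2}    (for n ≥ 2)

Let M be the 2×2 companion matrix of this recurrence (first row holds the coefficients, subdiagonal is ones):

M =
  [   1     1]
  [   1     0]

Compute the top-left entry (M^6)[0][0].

13

(M^6)[0][0] is the top entry after applying M 6 times to the unit state (1, 0). Equivalently it is h_{7} for the auxiliary sequence (h_n) obeying the same recurrence with h_1 = 1 and h_i = 0 for 0 ≤ i < 1:
h_2 = 1·1 + 1·0 = 1
h_3 = 1·1 + 1·1 = 2
h_4 = 1·2 + 1·1 = 3
h_5 = 1·3 + 1·2 = 5
h_6 = 1·5 + 1·3 = 8
h_7 = 1·8 + 1·5 = 13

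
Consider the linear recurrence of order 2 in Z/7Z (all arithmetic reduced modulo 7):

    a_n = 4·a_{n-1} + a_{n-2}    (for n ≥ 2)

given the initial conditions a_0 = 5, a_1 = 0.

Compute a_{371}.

a_2 = 4·0 + 1·5 = 5
a_3 = 4·5 + 1·0 = 6
a_4 = 4·6 + 1·5 = 1
a_5 = 4·1 + 1·6 = 3
a_6 = 4·3 + 1·1 = 6
a_7 = 4·6 + 1·3 = 6
a_8 = 4·6 + 1·6 = 2
a_9 = 4·2 + 1·6 = 0
a_10 = 4·0 + 1·2 = 2
a_11 = 4·2 + 1·0 = 1
a_12 = 4·1 + 1·2 = 6
a_13 = 4·6 + 1·1 = 4
a_14 = 4·4 + 1·6 = 1
a_15 = 4·1 + 1·4 = 1
a_16 = 4·1 + 1·1 = 5
a_17 = 4·5 + 1·1 = 0
(a_16, a_17) = (5, 0) = (a_0, a_1), so the sequence has period 16.
371 ≡ 3 (mod 16), hence a_371 = a_3 = 6.

6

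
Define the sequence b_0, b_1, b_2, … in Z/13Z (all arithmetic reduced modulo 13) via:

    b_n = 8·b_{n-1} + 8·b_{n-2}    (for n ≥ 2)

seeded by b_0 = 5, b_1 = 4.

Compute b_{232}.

5

b_2 = 8·4 + 8·5 = 7
b_3 = 8·7 + 8·4 = 10
b_4 = 8·10 + 8·7 = 6
b_5 = 8·6 + 8·10 = 11
b_6 = 8·11 + 8·6 = 6
b_7 = 8·6 + 8·11 = 6
b_8 = 8·6 + 8·6 = 5
b_9 = 8·5 + 8·6 = 10
b_10 = 8·10 + 8·5 = 3
b_11 = 8·3 + 8·10 = 0
b_12 = 8·0 + 8·3 = 11
b_13 = 8·11 + 8·0 = 10
b_14 = 8·10 + 8·11 = 12
b_15 = 8·12 + 8·10 = 7
b_16 = 8·7 + 8·12 = 9
b_17 = 8·9 + 8·7 = 11
b_18 = 8·11 + 8·9 = 4
b_19 = 8·4 + 8·11 = 3
b_20 = 8·3 + 8·4 = 4
b_21 = 8·4 + 8·3 = 4
b_22 = 8·4 + 8·4 = 12
b_23 = 8·12 + 8·4 = 11
b_24 = 8·11 + 8·12 = 2
b_25 = 8·2 + 8·11 = 0
b_26 = 8·0 + 8·2 = 3
b_27 = 8·3 + 8·0 = 11
b_28 = 8·11 + 8·3 = 8
b_29 = 8·8 + 8·11 = 9
b_30 = 8·9 + 8·8 = 6
b_31 = 8·6 + 8·9 = 3
b_32 = 8·3 + 8·6 = 7
b_33 = 8·7 + 8·3 = 2
b_34 = 8·2 + 8·7 = 7
b_35 = 8·7 + 8·2 = 7
b_36 = 8·7 + 8·7 = 8
b_37 = 8·8 + 8·7 = 3
b_38 = 8·3 + 8·8 = 10
b_39 = 8·10 + 8·3 = 0
b_40 = 8·0 + 8·10 = 2
b_41 = 8·2 + 8·0 = 3
b_42 = 8·3 + 8·2 = 1
b_43 = 8·1 + 8·3 = 6
b_44 = 8·6 + 8·1 = 4
b_45 = 8·4 + 8·6 = 2
b_46 = 8·2 + 8·4 = 9
b_47 = 8·9 + 8·2 = 10
b_48 = 8·10 + 8·9 = 9
b_49 = 8·9 + 8·10 = 9
b_50 = 8·9 + 8·9 = 1
b_51 = 8·1 + 8·9 = 2
b_52 = 8·2 + 8·1 = 11
b_53 = 8·11 + 8·2 = 0
b_54 = 8·0 + 8·11 = 10
b_55 = 8·10 + 8·0 = 2
b_56 = 8·2 + 8·10 = 5
b_57 = 8·5 + 8·2 = 4
(b_56, b_57) = (5, 4) = (b_0, b_1), so the sequence has period 56.
232 ≡ 8 (mod 56), hence b_232 = b_8 = 5.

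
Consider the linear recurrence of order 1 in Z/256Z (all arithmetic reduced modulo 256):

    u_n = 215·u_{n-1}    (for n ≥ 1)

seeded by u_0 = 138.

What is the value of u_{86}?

u_1 = 215·138 = 230
u_2 = 215·230 = 42
u_3 = 215·42 = 70
u_4 = 215·70 = 202
u_5 = 215·202 = 166
u_6 = 215·166 = 106
u_7 = 215·106 = 6
u_8 = 215·6 = 10
u_9 = 215·10 = 102
u_10 = 215·102 = 170
u_11 = 215·170 = 198
u_12 = 215·198 = 74
u_13 = 215·74 = 38
u_14 = 215·38 = 234
u_15 = 215·234 = 134
u_16 = 215·134 = 138
(u_16) = (138) = (u_0), so the sequence has period 16.
86 ≡ 6 (mod 16), hence u_86 = u_6 = 106.

106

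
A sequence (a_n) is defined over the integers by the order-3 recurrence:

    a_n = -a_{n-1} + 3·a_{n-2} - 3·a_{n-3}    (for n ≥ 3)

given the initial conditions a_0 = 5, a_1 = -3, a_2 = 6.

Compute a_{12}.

130269

a_3 = -1·6 + 3·-3 + -3·5 = -30
a_4 = -1·-30 + 3·6 + -3·-3 = 57
a_5 = -1·57 + 3·-30 + -3·6 = -165
a_6 = -1·-165 + 3·57 + -3·-30 = 426
a_7 = -1·426 + 3·-165 + -3·57 = -1092
a_8 = -1·-1092 + 3·426 + -3·-165 = 2865
a_9 = -1·2865 + 3·-1092 + -3·426 = -7419
a_10 = -1·-7419 + 3·2865 + -3·-1092 = 19290
a_11 = -1·19290 + 3·-7419 + -3·2865 = -50142
a_12 = -1·-50142 + 3·19290 + -3·-7419 = 130269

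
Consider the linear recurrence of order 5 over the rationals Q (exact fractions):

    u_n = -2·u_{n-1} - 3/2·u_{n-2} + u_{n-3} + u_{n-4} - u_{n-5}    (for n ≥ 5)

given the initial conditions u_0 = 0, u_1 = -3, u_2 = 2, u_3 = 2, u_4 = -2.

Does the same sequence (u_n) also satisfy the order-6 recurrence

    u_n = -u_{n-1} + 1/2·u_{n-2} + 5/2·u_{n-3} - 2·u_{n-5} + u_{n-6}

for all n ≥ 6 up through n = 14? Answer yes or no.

Terms u_0..u_14: 0, -3, 2, 2, -2, 0, 10, -22, 25, -5, -79/2, 159/2, -231/4, -293/4, 2225/8
n=6: candidate gives 10, actual u_6 = 10 ✓
n=7: candidate gives -22, actual u_7 = -22 ✓
n=8: candidate gives 25, actual u_8 = 25 ✓
n=9: candidate gives -5, actual u_9 = -5 ✓
n=10: candidate gives -79/2, actual u_10 = -79/2 ✓
n=11: candidate gives 159/2, actual u_11 = 159/2 ✓
n=12: candidate gives -231/4, actual u_12 = -231/4 ✓
n=13: candidate gives -293/4, actual u_13 = -293/4 ✓
n=14: candidate gives 2225/8, actual u_14 = 2225/8 ✓

yes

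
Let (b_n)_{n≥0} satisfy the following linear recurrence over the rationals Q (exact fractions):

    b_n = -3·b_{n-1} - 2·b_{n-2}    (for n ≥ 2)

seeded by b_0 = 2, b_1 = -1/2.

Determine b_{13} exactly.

24569/2

b_2 = -3·-1/2 + -2·2 = -5/2
b_3 = -3·-5/2 + -2·-1/2 = 17/2
b_4 = -3·17/2 + -2·-5/2 = -41/2
b_5 = -3·-41/2 + -2·17/2 = 89/2
b_6 = -3·89/2 + -2·-41/2 = -185/2
b_7 = -3·-185/2 + -2·89/2 = 377/2
b_8 = -3·377/2 + -2·-185/2 = -761/2
b_9 = -3·-761/2 + -2·377/2 = 1529/2
b_10 = -3·1529/2 + -2·-761/2 = -3065/2
b_11 = -3·-3065/2 + -2·1529/2 = 6137/2
b_12 = -3·6137/2 + -2·-3065/2 = -12281/2
b_13 = -3·-12281/2 + -2·6137/2 = 24569/2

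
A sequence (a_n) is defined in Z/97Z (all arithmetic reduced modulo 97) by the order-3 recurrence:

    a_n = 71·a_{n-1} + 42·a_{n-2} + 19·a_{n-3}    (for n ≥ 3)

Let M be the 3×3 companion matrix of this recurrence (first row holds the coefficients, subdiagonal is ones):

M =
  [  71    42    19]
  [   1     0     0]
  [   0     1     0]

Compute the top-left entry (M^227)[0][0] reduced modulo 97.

(M^227)[0][0] is the top entry after applying M 227 times to the unit state (1, 0, 0). Equivalently it is h_{229} for the auxiliary sequence (h_n) obeying the same recurrence with h_2 = 1 and h_i = 0 for 0 ≤ i < 2:
h_3 = 71·1 + 42·0 + 19·0 = 71
h_4 = 71·71 + 42·1 + 19·0 = 39
h_5 = 71·39 + 42·71 + 19·1 = 47
h_6 = 71·47 + 42·39 + 19·71 = 19
h_7 = 71·19 + 42·47 + 19·39 = 87
h_8 = 71·87 + 42·19 + 19·47 = 11
Continuing the recurrence:
  h_9 = 43;  h_10 = 27;  h_11 = 52;  h_12 = 17;  h_13 = 24;  h_14 = 11
  h_15 = 75;  h_16 = 35;  h_17 = 24;  h_18 = 40;  h_19 = 51;  h_20 = 34
  h_21 = 78;  h_22 = 78;  h_23 = 51;  h_24 = 37;  h_25 = 43;  h_26 = 47
  h_27 = 26;  h_28 = 78;  h_29 = 54;  h_30 = 38;  h_31 = 46;  h_32 = 68
  h_33 = 13;  h_34 = 94;  h_35 = 73;  h_36 = 66;  h_37 = 32;  h_38 = 29
  h_39 = 1;  h_40 = 54;  h_41 = 62;  h_42 = 93;  h_43 = 48;  h_44 = 53
  h_45 = 77;  h_46 = 69;  h_47 = 22;  h_48 = 6;  h_49 = 42;  h_50 = 63
  h_51 = 46;  h_52 = 17;  h_53 = 68;  h_54 = 14;  h_55 = 2;  h_56 = 82
  h_57 = 61;  h_58 = 53;  h_59 = 26;  h_60 = 90;  h_61 = 50;  h_62 = 64
  h_63 = 12;  h_64 = 28;  h_65 = 22;  h_66 = 56;  h_67 = 0;  h_68 = 54
  h_69 = 48;  h_70 = 50;  h_71 = 93;  h_72 = 12;  h_73 = 82;  h_74 = 42
  h_75 = 58;  h_76 = 68;  h_77 = 11;  h_78 = 83;  h_79 = 81;  h_80 = 37
  h_81 = 40;  h_82 = 16;  h_83 = 27;  h_84 = 51;  h_85 = 15;  h_86 = 34
  h_87 = 36;  h_88 = 1;  h_89 = 95;  h_90 = 2;  h_91 = 77;  h_92 = 81
  h_93 = 2;  h_94 = 60;  h_95 = 63;  h_96 = 47;  h_97 = 42;  h_98 = 42
  h_99 = 13;  h_100 = 90;  h_101 = 71;  h_102 = 47;  h_103 = 75;  h_104 = 15
  h_105 = 64;  h_106 = 3;  h_107 = 82;  h_108 = 83;  h_109 = 82;  h_110 = 2
  h_111 = 22;  h_112 = 3;  h_113 = 11;  h_114 = 64;  h_115 = 19;  h_116 = 75
  h_117 = 64;  h_118 = 4;  h_119 = 32;  h_120 = 67;  h_121 = 66;  h_122 = 57
  h_123 = 41;  h_124 = 60;  h_125 = 81;  h_126 = 29;  h_127 = 5;  h_128 = 8
  h_129 = 68;  h_130 = 21;  h_131 = 37;  h_132 = 48;  h_133 = 26;  h_134 = 6
  h_135 = 5;  h_136 = 34;  h_137 = 22;  h_138 = 78;  h_139 = 27;  h_140 = 82
  h_141 = 96;  h_142 = 6;  h_143 = 2;  h_144 = 84;  h_145 = 51;  h_146 = 9
  h_147 = 12;  h_148 = 65;  h_149 = 52;  h_150 = 54;  h_151 = 75;  h_152 = 45
  h_153 = 96;  h_154 = 43;  h_155 = 83;  h_156 = 17;  h_157 = 78;  h_158 = 69
  h_159 = 59;  h_160 = 33;  h_161 = 21;  h_162 = 21;  h_163 = 90;  h_164 = 8
  h_165 = 91;  h_166 = 68;  h_167 = 72;  h_168 = 94;  h_169 = 29;  h_170 = 3
  h_171 = 16;  h_172 = 67;  h_173 = 54;  h_174 = 65;  h_175 = 8;  h_176 = 56
  h_177 = 18;  h_178 = 96;  h_179 = 3;  h_180 = 28;  h_181 = 58;  h_182 = 16
  h_183 = 30;  h_184 = 24;  h_185 = 67;  h_186 = 30;  h_187 = 65;  h_188 = 67
  h_189 = 6;  h_190 = 13;  h_191 = 23;  h_192 = 62;  h_193 = 86;  h_194 = 29
  h_195 = 59;  h_196 = 57;  h_197 = 92;  h_198 = 56;  h_199 = 96;  h_200 = 52
  h_201 = 58;  h_202 = 75;  h_203 = 19;  h_204 = 72;  h_205 = 60;  h_206 = 79
  h_207 = 88;  h_208 = 36;  h_209 = 90;  h_210 = 68;  h_211 = 77;  h_212 = 42
  h_213 = 39;  h_214 = 79;  h_215 = 91;  h_216 = 44;  h_217 = 8;  h_218 = 71
  h_219 = 5;  h_220 = 94;  h_221 = 85;  h_222 = 87;  h_223 = 87;  h_224 = 0
  h_225 = 69;  h_226 = 53;  h_227 = 65
h_228 = 71·65 + 42·53 + 19·69 = 4
h_229 = 71·4 + 42·65 + 19·53 = 44

44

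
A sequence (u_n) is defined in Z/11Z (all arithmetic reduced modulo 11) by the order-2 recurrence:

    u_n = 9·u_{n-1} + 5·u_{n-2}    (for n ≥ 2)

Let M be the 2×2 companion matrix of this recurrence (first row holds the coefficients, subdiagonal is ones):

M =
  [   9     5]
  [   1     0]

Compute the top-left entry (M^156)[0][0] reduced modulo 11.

(M^156)[0][0] is the top entry after applying M 156 times to the unit state (1, 0). Equivalently it is h_{157} for the auxiliary sequence (h_n) obeying the same recurrence with h_1 = 1 and h_i = 0 for 0 ≤ i < 1:
h_2 = 9·1 + 5·0 = 9
h_3 = 9·9 + 5·1 = 9
h_4 = 9·9 + 5·9 = 5
h_5 = 9·5 + 5·9 = 2
h_6 = 9·2 + 5·5 = 10
h_7 = 9·10 + 5·2 = 1
h_8 = 9·1 + 5·10 = 4
h_9 = 9·4 + 5·1 = 8
h_10 = 9·8 + 5·4 = 4
h_11 = 9·4 + 5·8 = 10
h_12 = 9·10 + 5·4 = 0
h_13 = 9·0 + 5·10 = 6
h_14 = 9·6 + 5·0 = 10
h_15 = 9·10 + 5·6 = 10
h_16 = 9·10 + 5·10 = 8
h_17 = 9·8 + 5·10 = 1
h_18 = 9·1 + 5·8 = 5
h_19 = 9·5 + 5·1 = 6
h_20 = 9·6 + 5·5 = 2
h_21 = 9·2 + 5·6 = 4
h_22 = 9·4 + 5·2 = 2
h_23 = 9·2 + 5·4 = 5
h_24 = 9·5 + 5·2 = 0
h_25 = 9·0 + 5·5 = 3
h_26 = 9·3 + 5·0 = 5
h_27 = 9·5 + 5·3 = 5
h_28 = 9·5 + 5·5 = 4
h_29 = 9·4 + 5·5 = 6
h_30 = 9·6 + 5·4 = 8
h_31 = 9·8 + 5·6 = 3
h_32 = 9·3 + 5·8 = 1
h_33 = 9·1 + 5·3 = 2
h_34 = 9·2 + 5·1 = 1
h_35 = 9·1 + 5·2 = 8
h_36 = 9·8 + 5·1 = 0
h_37 = 9·0 + 5·8 = 7
h_38 = 9·7 + 5·0 = 8
h_39 = 9·8 + 5·7 = 8
h_40 = 9·8 + 5·8 = 2
h_41 = 9·2 + 5·8 = 3
h_42 = 9·3 + 5·2 = 4
h_43 = 9·4 + 5·3 = 7
h_44 = 9·7 + 5·4 = 6
h_45 = 9·6 + 5·7 = 1
h_46 = 9·1 + 5·6 = 6
h_47 = 9·6 + 5·1 = 4
h_48 = 9·4 + 5·6 = 0
h_49 = 9·0 + 5·4 = 9
h_50 = 9·9 + 5·0 = 4
h_51 = 9·4 + 5·9 = 4
h_52 = 9·4 + 5·4 = 1
h_53 = 9·1 + 5·4 = 7
h_54 = 9·7 + 5·1 = 2
h_55 = 9·2 + 5·7 = 9
h_56 = 9·9 + 5·2 = 3
h_57 = 9·3 + 5·9 = 6
h_58 = 9·6 + 5·3 = 3
h_59 = 9·3 + 5·6 = 2
h_60 = 9·2 + 5·3 = 0
h_61 = 9·0 + 5·2 = 10
h_62 = 9·10 + 5·0 = 2
h_63 = 9·2 + 5·10 = 2
h_64 = 9·2 + 5·2 = 6
h_65 = 9·6 + 5·2 = 9
h_66 = 9·9 + 5·6 = 1
h_67 = 9·1 + 5·9 = 10
h_68 = 9·10 + 5·1 = 7
h_69 = 9·7 + 5·10 = 3
h_70 = 9·3 + 5·7 = 7
h_71 = 9·7 + 5·3 = 1
h_72 = 9·1 + 5·7 = 0
h_73 = 9·0 + 5·1 = 5
h_74 = 9·5 + 5·0 = 1
h_75 = 9·1 + 5·5 = 1
h_76 = 9·1 + 5·1 = 3
h_77 = 9·3 + 5·1 = 10
h_78 = 9·10 + 5·3 = 6
h_79 = 9·6 + 5·10 = 5
h_80 = 9·5 + 5·6 = 9
h_81 = 9·9 + 5·5 = 7
h_82 = 9·7 + 5·9 = 9
h_83 = 9·9 + 5·7 = 6
h_84 = 9·6 + 5·9 = 0
h_85 = 9·0 + 5·6 = 8
h_86 = 9·8 + 5·0 = 6
h_87 = 9·6 + 5·8 = 6
h_88 = 9·6 + 5·6 = 7
h_89 = 9·7 + 5·6 = 5
h_90 = 9·5 + 5·7 = 3
h_91 = 9·3 + 5·5 = 8
h_92 = 9·8 + 5·3 = 10
h_93 = 9·10 + 5·8 = 9
h_94 = 9·9 + 5·10 = 10
h_95 = 9·10 + 5·9 = 3
h_96 = 9·3 + 5·10 = 0
h_97 = 9·0 + 5·3 = 4
h_98 = 9·4 + 5·0 = 3
h_99 = 9·3 + 5·4 = 3
h_100 = 9·3 + 5·3 = 9
h_101 = 9·9 + 5·3 = 8
h_102 = 9·8 + 5·9 = 7
h_103 = 9·7 + 5·8 = 4
h_104 = 9·4 + 5·7 = 5
h_105 = 9·5 + 5·4 = 10
h_106 = 9·10 + 5·5 = 5
h_107 = 9·5 + 5·10 = 7
h_108 = 9·7 + 5·5 = 0
h_109 = 9·0 + 5·7 = 2
h_110 = 9·2 + 5·0 = 7
h_111 = 9·7 + 5·2 = 7
h_112 = 9·7 + 5·7 = 10
h_113 = 9·10 + 5·7 = 4
h_114 = 9·4 + 5·10 = 9
h_115 = 9·9 + 5·4 = 2
h_116 = 9·2 + 5·9 = 8
h_117 = 9·8 + 5·2 = 5
h_118 = 9·5 + 5·8 = 8
h_119 = 9·8 + 5·5 = 9
h_120 = 9·9 + 5·8 = 0
h_121 = 9·0 + 5·9 = 1
h_122 = 9·1 + 5·0 = 9
h_123 = 9·9 + 5·1 = 9
h_124 = 9·9 + 5·9 = 5
h_125 = 9·5 + 5·9 = 2
h_126 = 9·2 + 5·5 = 10
h_127 = 9·10 + 5·2 = 1
h_128 = 9·1 + 5·10 = 4
h_129 = 9·4 + 5·1 = 8
h_130 = 9·8 + 5·4 = 4
h_131 = 9·4 + 5·8 = 10
h_132 = 9·10 + 5·4 = 0
h_133 = 9·0 + 5·10 = 6
h_134 = 9·6 + 5·0 = 10
h_135 = 9·10 + 5·6 = 10
h_136 = 9·10 + 5·10 = 8
h_137 = 9·8 + 5·10 = 1
h_138 = 9·1 + 5·8 = 5
h_139 = 9·5 + 5·1 = 6
h_140 = 9·6 + 5·5 = 2
h_141 = 9·2 + 5·6 = 4
h_142 = 9·4 + 5·2 = 2
h_143 = 9·2 + 5·4 = 5
h_144 = 9·5 + 5·2 = 0
h_145 = 9·0 + 5·5 = 3
h_146 = 9·3 + 5·0 = 5
h_147 = 9·5 + 5·3 = 5
h_148 = 9·5 + 5·5 = 4
h_149 = 9·4 + 5·5 = 6
h_150 = 9·6 + 5·4 = 8
h_151 = 9·8 + 5·6 = 3
h_152 = 9·3 + 5·8 = 1
h_153 = 9·1 + 5·3 = 2
h_154 = 9·2 + 5·1 = 1
h_155 = 9·1 + 5·2 = 8
h_156 = 9·8 + 5·1 = 0
h_157 = 9·0 + 5·8 = 7

7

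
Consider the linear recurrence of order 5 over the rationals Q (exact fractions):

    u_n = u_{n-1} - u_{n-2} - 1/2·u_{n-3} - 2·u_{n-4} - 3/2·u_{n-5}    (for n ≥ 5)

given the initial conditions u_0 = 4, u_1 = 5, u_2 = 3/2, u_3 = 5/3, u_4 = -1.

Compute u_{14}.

-94753/96

u_5 = 1·-1 + -1·5/3 + -1/2·3/2 + -2·5 + -3/2·4 = -233/12
u_6 = 1·-233/12 + -1·-1 + -1/2·5/3 + -2·3/2 + -3/2·5 = -119/4
u_7 = 1·-119/4 + -1·-233/12 + -1/2·-1 + -2·5/3 + -3/2·3/2 = -185/12
u_8 = 1·-185/12 + -1·-119/4 + -1/2·-233/12 + -2·-1 + -3/2·5/3 = 565/24
u_9 = 1·565/24 + -1·-185/12 + -1/2·-119/4 + -2·-233/12 + -3/2·-1 = 565/6
u_10 = 1·565/6 + -1·565/24 + -1/2·-185/12 + -2·-119/4 + -3/2·-233/12 = 4007/24
u_11 = 1·4007/24 + -1·565/6 + -1/2·565/24 + -2·-185/12 + -3/2·-119/4 = 6551/48
u_12 = 1·6551/48 + -1·4007/24 + -1/2·565/6 + -2·565/24 + -3/2·-185/12 = -4873/48
u_13 = 1·-4873/48 + -1·6551/48 + -1/2·4007/24 + -2·565/6 + -3/2·565/24 = -4361/8
u_14 = 1·-4361/8 + -1·-4873/48 + -1/2·6551/48 + -2·4007/24 + -3/2·565/6 = -94753/96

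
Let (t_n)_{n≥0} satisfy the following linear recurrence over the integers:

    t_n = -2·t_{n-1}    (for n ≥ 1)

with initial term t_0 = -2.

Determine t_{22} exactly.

-8388608

t_1 = -2·-2 = 4
t_2 = -2·4 = -8
t_3 = -2·-8 = 16
t_4 = -2·16 = -32
t_5 = -2·-32 = 64
t_6 = -2·64 = -128
t_7 = -2·-128 = 256
t_8 = -2·256 = -512
t_9 = -2·-512 = 1024
t_10 = -2·1024 = -2048
t_11 = -2·-2048 = 4096
t_12 = -2·4096 = -8192
t_13 = -2·-8192 = 16384
t_14 = -2·16384 = -32768
t_15 = -2·-32768 = 65536
t_16 = -2·65536 = -131072
t_17 = -2·-131072 = 262144
t_18 = -2·262144 = -524288
t_19 = -2·-524288 = 1048576
t_20 = -2·1048576 = -2097152
t_21 = -2·-2097152 = 4194304
t_22 = -2·4194304 = -8388608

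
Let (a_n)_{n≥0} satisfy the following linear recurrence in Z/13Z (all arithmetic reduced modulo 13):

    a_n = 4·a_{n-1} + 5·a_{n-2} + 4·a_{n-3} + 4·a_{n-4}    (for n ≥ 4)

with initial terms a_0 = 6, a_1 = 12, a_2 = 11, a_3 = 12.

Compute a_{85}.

a_4 = 4·12 + 5·11 + 4·12 + 4·6 = 6
a_5 = 4·6 + 5·12 + 4·11 + 4·12 = 7
a_6 = 4·7 + 5·6 + 4·12 + 4·11 = 7
a_7 = 4·7 + 5·7 + 4·6 + 4·12 = 5
a_8 = 4·5 + 5·7 + 4·7 + 4·6 = 3
a_9 = 4·3 + 5·5 + 4·7 + 4·7 = 2
a_10 = 4·2 + 5·3 + 4·5 + 4·7 = 6
a_11 = 4·6 + 5·2 + 4·3 + 4·5 = 1
a_12 = 4·1 + 5·6 + 4·2 + 4·3 = 2
a_13 = 4·2 + 5·1 + 4·6 + 4·2 = 6
a_14 = 4·6 + 5·2 + 4·1 + 4·6 = 10
a_15 = 4·10 + 5·6 + 4·2 + 4·1 = 4
a_16 = 4·4 + 5·10 + 4·6 + 4·2 = 7
a_17 = 4·7 + 5·4 + 4·10 + 4·6 = 8
a_18 = 4·8 + 5·7 + 4·4 + 4·10 = 6
a_19 = 4·6 + 5·8 + 4·7 + 4·4 = 4
a_20 = 4·4 + 5·6 + 4·8 + 4·7 = 2
a_21 = 4·2 + 5·4 + 4·6 + 4·8 = 6
a_22 = 4·6 + 5·2 + 4·4 + 4·6 = 9
a_23 = 4·9 + 5·6 + 4·2 + 4·4 = 12
a_24 = 4·12 + 5·9 + 4·6 + 4·2 = 8
a_25 = 4·8 + 5·12 + 4·9 + 4·6 = 9
a_26 = 4·9 + 5·8 + 4·12 + 4·9 = 4
a_27 = 4·4 + 5·9 + 4·8 + 4·12 = 11
a_28 = 4·11 + 5·4 + 4·9 + 4·8 = 2
a_29 = 4·2 + 5·11 + 4·4 + 4·9 = 11
a_30 = 4·11 + 5·2 + 4·11 + 4·4 = 10
a_31 = 4·10 + 5·11 + 4·2 + 4·11 = 4
a_32 = 4·4 + 5·10 + 4·11 + 4·2 = 1
a_33 = 4·1 + 5·4 + 4·10 + 4·11 = 4
a_34 = 4·4 + 5·1 + 4·4 + 4·10 = 12
a_35 = 4·12 + 5·4 + 4·1 + 4·4 = 10
a_36 = 4·10 + 5·12 + 4·4 + 4·1 = 3
a_37 = 4·3 + 5·10 + 4·12 + 4·4 = 9
a_38 = 4·9 + 5·3 + 4·10 + 4·12 = 9
a_39 = 4·9 + 5·9 + 4·3 + 4·10 = 3
a_40 = 4·3 + 5·9 + 4·9 + 4·3 = 1
a_41 = 4·1 + 5·3 + 4·9 + 4·9 = 0
a_42 = 4·0 + 5·1 + 4·3 + 4·9 = 1
a_43 = 4·1 + 5·0 + 4·1 + 4·3 = 7
a_44 = 4·7 + 5·1 + 4·0 + 4·1 = 11
a_45 = 4·11 + 5·7 + 4·1 + 4·0 = 5
a_46 = 4·5 + 5·11 + 4·7 + 4·1 = 3
a_47 = 4·3 + 5·5 + 4·11 + 4·7 = 5
a_48 = 4·5 + 5·3 + 4·5 + 4·11 = 8
a_49 = 4·8 + 5·5 + 4·3 + 4·5 = 11
a_50 = 4·11 + 5·8 + 4·5 + 4·3 = 12
a_51 = 4·12 + 5·11 + 4·8 + 4·5 = 12
a_52 = 4·12 + 5·12 + 4·11 + 4·8 = 2
a_53 = 4·2 + 5·12 + 4·12 + 4·11 = 4
a_54 = 4·4 + 5·2 + 4·12 + 4·12 = 5
a_55 = 4·5 + 5·4 + 4·2 + 4·12 = 5
a_56 = 4·5 + 5·5 + 4·4 + 4·2 = 4
a_57 = 4·4 + 5·5 + 4·5 + 4·4 = 12
a_58 = 4·12 + 5·4 + 4·5 + 4·5 = 4
a_59 = 4·4 + 5·12 + 4·4 + 4·5 = 8
a_60 = 4·8 + 5·4 + 4·12 + 4·4 = 12
a_61 = 4·12 + 5·8 + 4·4 + 4·12 = 9
a_62 = 4·9 + 5·12 + 4·8 + 4·4 = 1
a_63 = 4·1 + 5·9 + 4·12 + 4·8 = 12
a_64 = 4·12 + 5·1 + 4·9 + 4·12 = 7
a_65 = 4·7 + 5·12 + 4·1 + 4·9 = 11
a_66 = 4·11 + 5·7 + 4·12 + 4·1 = 1
a_67 = 4·1 + 5·11 + 4·7 + 4·12 = 5
a_68 = 4·5 + 5·1 + 4·11 + 4·7 = 6
a_69 = 4·6 + 5·5 + 4·1 + 4·11 = 6
a_70 = 4·6 + 5·6 + 4·5 + 4·1 = 0
a_71 = 4·0 + 5·6 + 4·6 + 4·5 = 9
a_72 = 4·9 + 5·0 + 4·6 + 4·6 = 6
a_73 = 4·6 + 5·9 + 4·0 + 4·6 = 2
a_74 = 4·2 + 5·6 + 4·9 + 4·0 = 9
a_75 = 4·9 + 5·2 + 4·6 + 4·9 = 2
a_76 = 4·2 + 5·9 + 4·2 + 4·6 = 7
a_77 = 4·7 + 5·2 + 4·9 + 4·2 = 4
a_78 = 4·4 + 5·7 + 4·2 + 4·9 = 4
a_79 = 4·4 + 5·4 + 4·7 + 4·2 = 7
a_80 = 4·7 + 5·4 + 4·4 + 4·7 = 1
a_81 = 4·1 + 5·7 + 4·4 + 4·4 = 6
a_82 = 4·6 + 5·1 + 4·7 + 4·4 = 8
a_83 = 4·8 + 5·6 + 4·1 + 4·7 = 3
a_84 = 4·3 + 5·8 + 4·6 + 4·1 = 2
a_85 = 4·2 + 5·3 + 4·8 + 4·6 = 1

1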